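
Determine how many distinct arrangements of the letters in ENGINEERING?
Word has 11 letters (E=3, N=3, G=2, I=2, R=1). Arrangements: 11!/Π(k!) = 277,200.

Answer: 277,200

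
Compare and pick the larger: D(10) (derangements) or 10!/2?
10!/2

Working:
D(10) = (10-1)·[D(9) + D(8)] = 9·[133,496 + 14,833] = 1,334,961; 10!/2 = 3,628,800/2 = 1,814,400.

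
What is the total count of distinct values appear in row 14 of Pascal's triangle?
8

Solution: Row 14 has entries C(14,0)..C(14,14); by symmetry C(14,k)=C(14,14-k), giving 8 distinct values.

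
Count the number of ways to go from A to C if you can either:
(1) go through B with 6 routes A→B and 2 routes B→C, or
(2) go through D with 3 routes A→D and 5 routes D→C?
27

Explanation: Route via B: 6×2=12. Route via D: 3×5=15. Total: 27.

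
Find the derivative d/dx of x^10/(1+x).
(10x^9(1+x) - x^10)/(1+x)²
Quotient rule: [10x^{9}(1+x) - x^10]/(1+x)².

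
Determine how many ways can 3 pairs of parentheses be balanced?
5

Working:
Using the Catalan number formula: C_n = C(2n, n) / (n+1)
C_3 = C(6, 3) / (3+1)
     = 20 / 4
     = 5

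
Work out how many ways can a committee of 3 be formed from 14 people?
364

Explanation: C(14,3) = 14! / (3! × (14-3)!)
         = 14! / (3! × 11!)
         = 364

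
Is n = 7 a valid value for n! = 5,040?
Yes

Solution: 7! = 7·6! = 7·720 = 5,040, which equals 5,040.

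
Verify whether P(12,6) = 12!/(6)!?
True

Solution: Permutation formula P(n,k) = n!/(n-k)!: 12!/6! = 479,001,600/720 = 665,280 = P(12,6). The statement holds.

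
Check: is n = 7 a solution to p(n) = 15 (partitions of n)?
Pentagonal recurrence p(n) = p(n−1) + p(n−2) − p(n−5) − p(n−7) + …: p(7) = p(6) + p(5) − p(2) − p(0) = 11 + 7 − 2 − 1 = 15, which equals 15.

Answer: Yes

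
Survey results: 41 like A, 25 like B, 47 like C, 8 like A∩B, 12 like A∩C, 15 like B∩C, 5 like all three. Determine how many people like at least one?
|A∪B∪C| = 41+25+47-8-12-15+5 = 83.
Final answer: 83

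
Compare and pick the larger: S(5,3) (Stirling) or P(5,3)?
S(5,3) = 3·S(4,3) + S(4,2) = 3·6 + 7 = 25; P(5,3) = 60.
Final answer: P(5,3)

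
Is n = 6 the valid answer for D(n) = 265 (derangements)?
D(6) = (6-1)·[D(5) + D(4)] = 5·[44 + 9] = 265, which equals 265.
Final answer: Yes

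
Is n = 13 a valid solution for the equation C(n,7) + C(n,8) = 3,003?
C(13,7) + C(13,8) = 1,716 + 1,287 = 3,003, which equals 3,003.
Final answer: Yes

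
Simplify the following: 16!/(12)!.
43,680

Reasoning: This equals 16×15×...×13 = 43,680.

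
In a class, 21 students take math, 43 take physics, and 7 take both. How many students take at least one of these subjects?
57

|A∪B| = |A|+|B|-|A∩B| = 21+43-7 = 57.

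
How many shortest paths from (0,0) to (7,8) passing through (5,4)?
1,890

To (5,4): C(9,5)=126. From there: C(6,2)=15. Total: 1,890.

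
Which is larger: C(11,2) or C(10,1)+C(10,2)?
Equal
By Pascal's identity: C(11,2) = C(10,1)+C(10,2) = 55. Equal.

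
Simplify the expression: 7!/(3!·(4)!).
35

Working:
This is C(7,3) = 35.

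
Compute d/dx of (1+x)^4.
Using the power rule: d/dx (1+x)^4 = 4(1+x)^{3}.

Answer: 4(1+x)^3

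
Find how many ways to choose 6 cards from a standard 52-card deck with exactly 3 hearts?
13 hearts and 39 non-hearts: C(13,3) × C(39,3) = 286 × 9139 = 2,613,754.
Final answer: 2,613,754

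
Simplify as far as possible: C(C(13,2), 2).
3,003

C(13,2) = 78, then C(78, 2) = 3,003.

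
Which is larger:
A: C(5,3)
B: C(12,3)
A=C(5,3)=10, B=C(12,3)=220.

Answer: B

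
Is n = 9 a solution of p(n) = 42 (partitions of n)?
No

Solution: Pentagonal recurrence p(n) = p(n−1) + p(n−2) − p(n−5) − p(n−7) + …: p(9) = p(8) + p(7) − p(4) − p(2) = 22 + 15 − 5 − 2 = 30, which does not equal 42.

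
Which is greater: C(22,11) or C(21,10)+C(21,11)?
By Pascal's identity: C(22,11) = C(21,10)+C(21,11) = 705,432. Equal.
Final answer: Equal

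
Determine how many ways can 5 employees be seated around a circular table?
24

Reasoning: Circular arrangements: (5-1)! = 24.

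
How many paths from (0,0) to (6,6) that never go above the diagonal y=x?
132

Working:
Counted by the Catalan number C_6: C_6 = C(12,6)/(6+1) = 924/7 = 132.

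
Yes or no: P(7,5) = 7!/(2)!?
Yes

Solution: Permutation formula P(n,k) = n!/(n-k)!: 7!/2! = 5,040/2 = 2,520 = P(7,5). The statement holds.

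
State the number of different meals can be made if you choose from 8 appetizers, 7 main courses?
56

By the multiplication principle: 8 × 7 = 56.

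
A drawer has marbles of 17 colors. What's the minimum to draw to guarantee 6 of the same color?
Worst case: 5 of each = 85. One more: 86.
Final answer: 86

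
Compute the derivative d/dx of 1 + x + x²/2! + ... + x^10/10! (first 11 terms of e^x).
1 + x + x²/2! + ... + x^9/9!

Differentiating term by term gives the first 10 terms of e^x.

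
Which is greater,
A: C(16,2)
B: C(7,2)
A

Solution: A=C(16,2)=120, B=C(7,2)=21.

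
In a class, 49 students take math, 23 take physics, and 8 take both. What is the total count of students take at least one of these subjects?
|A∪B| = |A|+|B|-|A∩B| = 49+23-8 = 64.

Answer: 64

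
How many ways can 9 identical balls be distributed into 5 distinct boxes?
715

Explanation: C(9+5-1, 5-1) = C(13, 4) = 715.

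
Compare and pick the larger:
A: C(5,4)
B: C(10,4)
B

A=C(5,4)=5, B=C(10,4)=210.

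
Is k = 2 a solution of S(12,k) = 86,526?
No
S(12,2) = 2·S(11,2) + S(11,1) = 2·1,023 + 1 = 2,047, which does not equal 86,526.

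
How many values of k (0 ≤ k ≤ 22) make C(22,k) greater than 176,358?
Row 22 is unimodal and symmetric about k=22/2. C(22,7)=170,544 ≤ 176,358; C(22,8)=319,770 > 176,358; by symmetry C(22,k) > 176,358 for k = 8..14. That's 14 - 8 + 1 = 7 values.

Answer: 7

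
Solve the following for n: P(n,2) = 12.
4

Explanation: P(n,2) = n(n−1) is increasing in n; n(n−1) ≈ (n−0.5)^2 = 12 gives n ≈ 4.0. Check: P(2,2) = 2, P(3,2) = 6, P(4,2) = 12 ✓. So n = 4.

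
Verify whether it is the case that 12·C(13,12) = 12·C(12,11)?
False

Solution: Absorption identity k·C(n,k) = n·C(n-1,k-1). LHS = 12·13 = 156; RHS = 12·12 = 144.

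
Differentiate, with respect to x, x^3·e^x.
Product rule: d/dx[x^3]·e^x + x^3·d/dx[e^x] = 3x^{2}e^x + x^3e^x.
Final answer: (3x^2 + x^3)e^x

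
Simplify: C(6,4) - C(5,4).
10

Solution: C(6,4) - C(5,4) = C(5,3) = 10.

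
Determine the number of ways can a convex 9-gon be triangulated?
429
Using the Catalan number formula: C_n = C(2n, n) / (n+1)
C_7 = C(14, 7) / (7+1)
     = 3432 / 8
     = 429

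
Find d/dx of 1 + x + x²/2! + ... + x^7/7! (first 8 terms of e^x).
1 + x + x²/2! + ... + x^6/6!

Solution: Differentiating term by term gives the first 7 terms of e^x.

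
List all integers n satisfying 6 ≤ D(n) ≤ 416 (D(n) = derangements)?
Using D(n) = (n−1)[D(n−1) + D(n−2)] with D(1)=0, D(2)=1: D(3)=2; D(4)=9; D(5)=44; D(6)=265; D(7)=1,854. So valid n = 4, 5, 6.
Final answer: 4, 5, 6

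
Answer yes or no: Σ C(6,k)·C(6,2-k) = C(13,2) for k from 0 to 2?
No

Vandermonde's identity gives C(12,2) = 66; RHS C(13,2) = 78.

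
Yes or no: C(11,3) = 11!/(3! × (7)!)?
The correct denominator is 3!×8!, giving C(11,3) = 165; the stated RHS is 11!/(3!×7!) = 1,320 ≠ 165, so the statement does not hold.
Final answer: No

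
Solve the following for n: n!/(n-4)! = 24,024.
14

Explanation: n!/(n-4)! = n×(n-1)×(n-2)×(n-3), a product of 4 consecutive integers ≈ (n−1.5)^4. 24,024^(1/4) + 1.5 ≈ 13.9; check n = 14: 14×13×12×11 = 24,024 ✓. So n = 14.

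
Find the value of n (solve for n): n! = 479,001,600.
n! is strictly increasing. 10! = 3,628,800, 11! = 39,916,800, 12! = 479,001,600 ✓. So n = 12.
Final answer: 12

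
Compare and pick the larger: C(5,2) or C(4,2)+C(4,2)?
C(4,2)+C(4,2)

Explanation: C(5,2)=10; C(4,2)+C(4,2)=6+6=12.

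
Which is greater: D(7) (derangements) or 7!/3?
D(7)

Reasoning: D(7) = (7-1)·[D(6) + D(5)] = 6·[265 + 44] = 1,854; 7!/3 = 5,040/3 = 1,680.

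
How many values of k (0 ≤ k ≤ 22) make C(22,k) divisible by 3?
Checking C(22,k) mod 3 for k = 0..22: divisible at k = 2, 5, 6, 7, 8, 11, 14, 15, 16, 17, 20. That's 11 values.

Answer: 11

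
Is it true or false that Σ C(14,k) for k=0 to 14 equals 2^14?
True

Reasoning: Binomial theorem: Σ C(14,k) = (1+1)^14 = 2^14 = 16,384; RHS 2^14 = 16,384.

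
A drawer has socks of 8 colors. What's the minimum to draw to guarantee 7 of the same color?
49

Worst case: 6 of each = 48. One more: 49.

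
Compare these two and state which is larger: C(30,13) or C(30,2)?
C(30,13)

C(30,13)=119,759,850, C(30,2)=435.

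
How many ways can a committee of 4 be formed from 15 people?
1,365

Reasoning: C(15,4) = 15! / (4! × (15-4)!)
         = 15! / (4! × 11!)
         = 1,365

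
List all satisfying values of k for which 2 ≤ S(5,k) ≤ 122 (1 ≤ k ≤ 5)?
2, 3, 4

Explanation: S(5,1)=1; S(5,2)=15; S(5,3)=25; S(5,4)=10; S(5,5)=1. So valid k = 2, 3, 4.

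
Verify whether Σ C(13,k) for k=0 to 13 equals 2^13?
True

Explanation: Binomial theorem: Σ C(13,k) = (1+1)^13 = 2^13 = 8,192; RHS 2^13 = 8,192.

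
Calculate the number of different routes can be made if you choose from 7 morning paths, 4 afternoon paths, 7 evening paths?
196

By the multiplication principle: 7 × 4 × 7 = 196.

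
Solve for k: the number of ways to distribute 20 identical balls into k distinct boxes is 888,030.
8

Explanation: Stars and bars: the count is C(20+k−1, k−1), increasing in k. k=6: C(25,5) = 53,130, k=7: C(26,6) = 230,230, k=8: C(27,7) = 888,030 ✓. So k = 8.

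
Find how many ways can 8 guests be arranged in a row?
40,320

Reasoning: Arrangements of 8 distinct objects: 8! = 40,320.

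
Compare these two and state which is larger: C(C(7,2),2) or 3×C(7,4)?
C(C(7,2),2)=210, 3×C(7,4)=105.

Answer: C(C(7,2),2)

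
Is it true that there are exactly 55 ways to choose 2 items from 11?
True
C(11,2) = 55.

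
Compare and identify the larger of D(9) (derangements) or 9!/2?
9!/2

Explanation: D(9) = (9-1)·[D(8) + D(7)] = 8·[14,833 + 1,854] = 133,496; 9!/2 = 362,880/2 = 181,440.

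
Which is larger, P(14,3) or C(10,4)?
P(14,3)

P(14,3)=2,184, C(10,4)=210.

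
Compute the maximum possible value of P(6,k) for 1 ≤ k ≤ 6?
720

P(6,k) increases in k, so maximum at k = 6: 6! = 720.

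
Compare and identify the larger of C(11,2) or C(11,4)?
C(11,4)

Explanation: C(11,2)=55, C(11,4)=330.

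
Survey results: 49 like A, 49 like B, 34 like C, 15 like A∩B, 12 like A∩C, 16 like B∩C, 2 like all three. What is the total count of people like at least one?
91
|A∪B∪C| = 49+49+34-15-12-16+2 = 91.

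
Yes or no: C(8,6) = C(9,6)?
No

Solution: LHS = C(8,6) = 28; RHS = C(9,6) = 84. 28 ≠ 84, so the statement does not hold.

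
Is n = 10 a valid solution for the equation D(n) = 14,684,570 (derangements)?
No
D(10) = (10-1)·[D(9) + D(8)] = 9·[133,496 + 14,833] = 1,334,961, which does not equal 14,684,570.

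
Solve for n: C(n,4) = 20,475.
28

C(n,4) = n(n−1)(n−2)(n−3)/4! is increasing in n, and n(n−1)(n−2)(n−3) = 4!·20,475 = 491,400 ≈ (n−1.5)^4 gives n ≈ 28.0. Check: C(26,4) = 14,950, C(27,4) = 17,550, C(28,4) = 20,475 ✓. So n = 28.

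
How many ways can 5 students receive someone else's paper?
44
Using D(n) = (n-1)[D(n-1) + D(n-2)]:
D(5) = (5-1) × [D(4) + D(3)]
      = 4 × [9 + 2]
      = 4 × 11
      = 44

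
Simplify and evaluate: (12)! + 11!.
518,918,400

Explanation: (12)! + 11! = (12)·11! + 11! = (12+1)·11! = 13·11! = 518,918,400.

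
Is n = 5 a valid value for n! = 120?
Yes
5! = 5·4! = 5·24 = 120, which equals 120.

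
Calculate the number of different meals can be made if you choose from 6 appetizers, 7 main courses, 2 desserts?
By the multiplication principle: 6 × 7 × 2 = 84.
Final answer: 84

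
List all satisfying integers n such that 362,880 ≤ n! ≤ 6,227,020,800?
9, 10, 11, 12, 13

Solution: n! is strictly increasing; 9! = 362,880 and 13! = 6,227,020,800, so valid n = 9, 10, 11, 12, 13.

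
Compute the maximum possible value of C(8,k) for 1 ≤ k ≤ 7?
70

C(8,k) is maximised at the centre of the row: C(8,4) = 70.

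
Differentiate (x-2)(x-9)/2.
(2x - 11)/2

d/dx[(x-2)(x-9)] = (x-9) + (x-2) = 2x - 11. Dividing by 2 gives (2x - 11)/2.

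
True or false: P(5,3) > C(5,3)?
True
P(5,3) = 60 and C(5,3) = 10; P(n,r) = r! × C(n,r) so P > C whenever r ≥ 2.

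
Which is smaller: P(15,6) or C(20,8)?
C(20,8)

Reasoning: P(15,6)=3,603,600, C(20,8)=125,970.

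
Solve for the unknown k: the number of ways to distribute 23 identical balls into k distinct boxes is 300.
Stars and bars: the count is C(23+k−1, k−1), increasing in k. k=2: C(24,1) = 24, k=3: C(25,2) = 300 ✓. So k = 3.
Final answer: 3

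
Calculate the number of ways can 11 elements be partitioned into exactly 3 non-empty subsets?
28,501

Explanation: This equals S(11,3), the Stirling number of the 2nd kind.
Using the Stirling recurrence: S(n,k) = k·S(n-1,k) + S(n-1,k-1)
S(11,3) = 3·S(10,3) + S(10,2)
         = 3·9330 + 511
         = 27990 + 511
         = 28,501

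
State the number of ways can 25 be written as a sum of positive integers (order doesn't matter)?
Pentagonal recurrence p(n) = p(n−1) + p(n−2) − p(n−5) − p(n−7) + …: p(25) = p(24) + p(23) − p(20) − p(18) + p(13) + p(10) − p(3) = 1,575 + 1,255 − 627 − 385 + 101 + 42 − 3 = 1,958.
Final answer: 1,958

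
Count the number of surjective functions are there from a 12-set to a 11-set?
Onto functions = 11! × S(12,11)
First compute S(12,11) via recurrence:
Using the Stirling recurrence: S(n,k) = k·S(n-1,k) + S(n-1,k-1)
S(12,11) = 11·S(11,11) + S(11,10)
         = 11·1 + 55
         = 11 + 55
         = 66
Then: 39916800 × 66 = 2,634,508,800
Final answer: 2,634,508,800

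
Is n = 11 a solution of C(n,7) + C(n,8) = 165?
No

Working:
C(11,7) + C(11,8) = 330 + 165 = 495, which does not equal 165.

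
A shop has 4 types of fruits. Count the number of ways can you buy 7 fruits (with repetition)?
120

Working:
Stars and bars: C(7+4-1, 7) = C(10, 7) = 120.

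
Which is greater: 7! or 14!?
14!

Reasoning: 7!=5,040, 14!=87,178,291,200. 14! > 7!.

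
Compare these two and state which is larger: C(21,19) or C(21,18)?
C(21,18)

Solution: C(21,19)=210, C(21,18)=1,330.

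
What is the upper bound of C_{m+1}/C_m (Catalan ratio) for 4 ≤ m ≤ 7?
C_{m+1}/C_m = 2(2m+1)/(m+2), which increases with m. Maximum at m = 7: 2·15/9 = 10/3.
Final answer: 10/3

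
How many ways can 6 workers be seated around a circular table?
Circular arrangements: (6-1)! = 120.
Final answer: 120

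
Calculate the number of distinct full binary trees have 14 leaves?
Using the Catalan number formula: C_n = C(2n, n) / (n+1)
C_13 = C(26, 13) / (13+1)
     = 10400600 / 14
     = 742,900
Final answer: 742,900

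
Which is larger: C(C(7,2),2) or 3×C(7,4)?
C(C(7,2),2)

C(C(7,2),2)=210, 3×C(7,4)=105.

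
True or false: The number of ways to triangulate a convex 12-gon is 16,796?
Triangulations of a convex 12-gon are counted by the Catalan number C_10: C_10 = C(20,10)/(10+1) = 184,756/11 = 16,796.

Answer: True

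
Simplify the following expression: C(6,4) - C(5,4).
10

C(6,4) - C(5,4) = C(5,3) = 10.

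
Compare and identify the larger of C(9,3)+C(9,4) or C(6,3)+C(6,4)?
C(9,3)+C(9,4)
First=210, Second=35.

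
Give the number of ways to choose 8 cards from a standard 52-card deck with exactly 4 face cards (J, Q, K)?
45,238,050

Working:
12 face cards and 40 non-face cards: C(12,4) × C(40,4) = 495 × 91,390 = 45,238,050.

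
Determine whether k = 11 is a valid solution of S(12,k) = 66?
Yes

S(12,11) = 11·S(11,11) + S(11,10) = 11·1 + 55 = 66, which equals 66.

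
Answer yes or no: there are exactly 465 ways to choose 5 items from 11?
C(11,5) = 462 ≠ 465.

Answer: No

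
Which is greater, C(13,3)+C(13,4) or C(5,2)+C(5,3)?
C(13,3)+C(13,4)

Working:
First=1,001, Second=20.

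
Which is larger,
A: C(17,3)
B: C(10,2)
A

Solution: A=C(17,3)=680, B=C(10,2)=45.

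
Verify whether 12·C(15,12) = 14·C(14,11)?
Absorption identity k·C(n,k) = n·C(n-1,k-1). LHS = 12·455 = 5,460; RHS = 14·364 = 5,096.
Final answer: False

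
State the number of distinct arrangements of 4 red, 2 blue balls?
15

Working:
Multinomial: 6!/(4! × 2!) = 15.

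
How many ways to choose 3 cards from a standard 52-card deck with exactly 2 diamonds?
3,042
13 diamonds and 39 non-diamonds: C(13,2) × C(39,1) = 78 × 39 = 3,042.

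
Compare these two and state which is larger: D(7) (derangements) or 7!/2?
D(7) = (7-1)·[D(6) + D(5)] = 6·[265 + 44] = 1,854; 7!/2 = 5,040/2 = 2,520.

Answer: 7!/2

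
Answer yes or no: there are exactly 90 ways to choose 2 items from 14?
No

C(14,2) = 91 ≠ 90.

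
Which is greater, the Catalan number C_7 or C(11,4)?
C_7

Reasoning: C_7 = C(14,7)/(7+1) = 3,432/8 = 429; C(11,4) = 330.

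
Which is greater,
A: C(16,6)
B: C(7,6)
A=C(16,6)=8,008, B=C(7,6)=7.

Answer: A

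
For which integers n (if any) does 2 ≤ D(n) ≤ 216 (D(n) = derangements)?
Using D(n) = (n−1)[D(n−1) + D(n−2)] with D(1)=0, D(2)=1: D(2)=1; D(3)=2; D(4)=9; D(5)=44; D(6)=265. So valid n = 3, 4, 5.

Answer: 3, 4, 5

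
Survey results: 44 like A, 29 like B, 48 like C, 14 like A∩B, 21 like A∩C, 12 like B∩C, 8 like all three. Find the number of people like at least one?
82
|A∪B∪C| = 44+29+48-14-21-12+8 = 82.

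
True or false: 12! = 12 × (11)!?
True

Reasoning: By definition n! = n × (n-1)!, so 12! = 12 × 11!.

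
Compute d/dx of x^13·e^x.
(13x^12 + x^13)e^x

Solution: Product rule: d/dx[x^13]·e^x + x^13·d/dx[e^x] = 13x^{12}e^x + x^13e^x.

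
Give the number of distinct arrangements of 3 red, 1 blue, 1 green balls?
20

Explanation: Multinomial: 5!/(3! × 1! × 1!) = 20.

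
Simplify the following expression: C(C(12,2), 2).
2,145

C(12,2) = 66, then C(66, 2) = 2,145.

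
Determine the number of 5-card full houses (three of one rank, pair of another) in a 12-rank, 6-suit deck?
39,600

Reasoning: Triple rank: 12. Triple suits: C(6,3)=20. Pair rank: 11. Pair suits: C(6,2)=15. Total: 39,600.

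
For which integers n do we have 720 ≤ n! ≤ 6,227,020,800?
n! is strictly increasing; 6! = 720 and 13! = 6,227,020,800, so valid n = 6, 7, 8, 9, 10, 11, 12, 13.
Final answer: 6, 7, 8, 9, 10, 11, 12, 13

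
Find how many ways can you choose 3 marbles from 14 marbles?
364

Working:
C(14,3) = 14! / (3! × (14-3)!)
         = 14! / (3! × 11!)
         = 364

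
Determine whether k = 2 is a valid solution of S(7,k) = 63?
S(7,2) = 2·S(6,2) + S(6,1) = 2·31 + 1 = 63, which equals 63.

Answer: Yes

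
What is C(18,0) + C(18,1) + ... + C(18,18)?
262,144

Reasoning: Sum of binomial coefficients = 2^18 = 262,144.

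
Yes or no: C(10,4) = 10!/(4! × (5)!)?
No

Solution: The correct denominator is 4!×6!, giving C(10,4) = 210; the stated RHS is 10!/(4!×5!) = 1,260 ≠ 210, so the statement does not hold.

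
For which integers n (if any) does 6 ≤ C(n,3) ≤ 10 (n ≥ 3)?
5

C(4,3)=4; C(5,3)=10; C(6,3)=20. So valid n = 5.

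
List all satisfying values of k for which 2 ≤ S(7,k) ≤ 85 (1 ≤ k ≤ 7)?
2, 6

S(7,1)=1; S(7,2)=63; S(7,3)=301; S(7,4)=350; S(7,5)=140; S(7,6)=21; S(7,7)=1. So valid k = 2, 6.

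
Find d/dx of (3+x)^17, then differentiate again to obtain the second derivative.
First derivative: 17(3+x)^{16}. Second derivative: 17·16·(3+x)^{15} = 272(3+x)^{15}.

Answer: 272(3+x)^15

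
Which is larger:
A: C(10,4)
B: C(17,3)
B
A=C(10,4)=210, B=C(17,3)=680.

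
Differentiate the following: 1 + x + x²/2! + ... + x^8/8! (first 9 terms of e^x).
1 + x + x²/2! + ... + x^7/7!

Explanation: Differentiating term by term gives the first 8 terms of e^x.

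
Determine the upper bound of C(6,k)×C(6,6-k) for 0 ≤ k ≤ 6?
400
C(6,k)·C(6,6-k) = C(6,k)², maximised at the centre k = 3: C(6,3)² = 400.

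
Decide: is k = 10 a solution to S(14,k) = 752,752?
Yes
S(14,10) = 10·S(13,10) + S(13,9) = 10·39,325 + 359,502 = 752,752, which equals 752,752.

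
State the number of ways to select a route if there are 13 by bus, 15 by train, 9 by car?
37

Reasoning: By the addition principle: 13 + 15 + 9 = 37.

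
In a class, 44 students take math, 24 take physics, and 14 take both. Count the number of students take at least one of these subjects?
54

Explanation: |A∪B| = |A|+|B|-|A∩B| = 44+24-14 = 54.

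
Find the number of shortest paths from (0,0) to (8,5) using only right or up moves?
1,287

Choose 8 rights from 13 moves: C(13,8) = 1,287.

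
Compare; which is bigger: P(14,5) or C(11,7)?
P(14,5)

P(14,5)=240,240, C(11,7)=330.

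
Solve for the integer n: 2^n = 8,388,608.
23
8,388,608 = 1,024 × 1,024 × 8 = 2^10 × 2^10 × 2^3 = 2^23, so n = 23.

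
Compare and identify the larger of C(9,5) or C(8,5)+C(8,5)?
C(9,5)
C(9,5)=126; C(8,5)+C(8,5)=56+56=112.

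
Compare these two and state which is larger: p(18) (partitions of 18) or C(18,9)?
C(18,9)

Pentagonal recurrence p(n) = p(n−1) + p(n−2) − p(n−5) − p(n−7) + …: p(18) = p(17) + p(16) − p(13) − p(11) + p(6) + p(3) = 297 + 231 − 101 − 56 + 11 + 3 = 385; C(18,9) = 48,620.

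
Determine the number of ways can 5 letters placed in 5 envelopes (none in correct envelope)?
44

Solution: Using D(n) = (n-1)[D(n-1) + D(n-2)]:
D(5) = (5-1) × [D(4) + D(3)]
      = 4 × [9 + 2]
      = 4 × 11
      = 44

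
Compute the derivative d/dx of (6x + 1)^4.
24(6x + 1)^3

Reasoning: Chain rule: 4(6x+1)^{3} × 6 = 24(6x+1)^{3}.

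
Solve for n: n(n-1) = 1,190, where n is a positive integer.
35
n² − n − 1,190 = 0, so n = (1 ± √(1 + 4·1,190))/2 = (1 ± √4,761)/2 = (1 ± 69)/2, i.e. n = 35 or n = -34. Taking the positive root, n = 35 (check: 35×34 = 1,190).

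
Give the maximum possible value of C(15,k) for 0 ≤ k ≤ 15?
Maximum at k = 7 or k = 8: C(15,7) = 6,435.
Final answer: 6,435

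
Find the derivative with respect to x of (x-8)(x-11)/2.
(2x - 19)/2

d/dx[(x-8)(x-11)] = (x-11) + (x-8) = 2x - 19. Dividing by 2 gives (2x - 19)/2.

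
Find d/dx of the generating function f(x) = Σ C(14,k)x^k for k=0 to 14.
Term-by-term differentiation gives Σ k·C(14,k)x^{k-1} for k=1 to 14.

Answer: Σ k·C(14,k)x^(k-1) for k=1 to 14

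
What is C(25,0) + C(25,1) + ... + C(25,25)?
33,554,432
Sum of binomial coefficients = 2^25 = 33,554,432.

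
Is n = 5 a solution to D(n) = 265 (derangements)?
D(5) = (5-1)·[D(4) + D(3)] = 4·[9 + 2] = 44, which does not equal 265.
Final answer: No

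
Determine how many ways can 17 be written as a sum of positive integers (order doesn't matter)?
297
Pentagonal recurrence p(n) = p(n−1) + p(n−2) − p(n−5) − p(n−7) + …: p(17) = p(16) + p(15) − p(12) − p(10) + p(5) + p(2) = 231 + 176 − 77 − 42 + 7 + 2 = 297.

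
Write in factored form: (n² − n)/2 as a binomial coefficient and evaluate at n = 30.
C(n,2); C(30,2) = 435

Solution: (n² − n)/2 = n(n−1)/2 = C(n,2). At n = 30: C(30,2) = 435.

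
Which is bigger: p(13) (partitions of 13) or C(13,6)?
Pentagonal recurrence p(n) = p(n−1) + p(n−2) − p(n−5) − p(n−7) + …: p(13) = p(12) + p(11) − p(8) − p(6) + p(1) = 77 + 56 − 22 − 11 + 1 = 101; C(13,6) = 1,716.

Answer: C(13,6)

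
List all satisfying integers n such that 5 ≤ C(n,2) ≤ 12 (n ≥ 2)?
4, 5
C(3,2)=3; C(4,2)=6; C(5,2)=10; C(6,2)=15. So valid n = 4, 5.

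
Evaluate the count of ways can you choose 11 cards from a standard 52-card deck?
60,403,728,840

Working:
C(52,11) = 60,403,728,840.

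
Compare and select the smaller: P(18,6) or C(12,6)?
C(12,6)
P(18,6)=13,366,080, C(12,6)=924.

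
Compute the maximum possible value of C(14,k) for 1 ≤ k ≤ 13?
3,432

C(14,k) is maximised at the centre of the row: C(14,7) = 3,432.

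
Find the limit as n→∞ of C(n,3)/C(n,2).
∞
C(n,3)/C(n,2) = (n-2)/3 → ∞ as n → ∞.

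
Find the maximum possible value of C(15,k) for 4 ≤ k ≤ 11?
6,435

Reasoning: C(15,k) is maximised at the centre of the row: C(15,7) = 6,435.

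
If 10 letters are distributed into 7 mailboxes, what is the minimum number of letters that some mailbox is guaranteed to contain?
2

Working:
Pigeonhole: ⌈10/7⌉ = 2.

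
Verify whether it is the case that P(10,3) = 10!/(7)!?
Permutation formula P(n,k) = n!/(n-k)!: 10!/7! = 3,628,800/5,040 = 720 = P(10,3). The statement holds.

Answer: True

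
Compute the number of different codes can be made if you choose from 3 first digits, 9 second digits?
27

Working:
By the multiplication principle: 3 × 9 = 27.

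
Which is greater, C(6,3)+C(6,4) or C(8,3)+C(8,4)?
First=35, Second=126.
Final answer: C(8,3)+C(8,4)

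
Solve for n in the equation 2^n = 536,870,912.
29

Working:
536,870,912 = 1,024 × 1,024 × 512 = 2^10 × 2^10 × 2^9 = 2^29, so n = 29.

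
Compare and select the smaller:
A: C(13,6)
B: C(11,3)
B

Solution: A=C(13,6)=1,716, B=C(11,3)=165.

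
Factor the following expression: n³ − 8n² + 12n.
n³ − 8n² + 12n = n(n² − 8n + 12) = n(n − 2)(n − 6).

Answer: n(n − 2)(n − 6)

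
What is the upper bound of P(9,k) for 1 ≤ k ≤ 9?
362,880

Reasoning: P(9,k) increases in k, so maximum at k = 9: 9! = 362,880.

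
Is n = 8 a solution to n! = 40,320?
Yes

8! = 8·7! = 8·5,040 = 40,320, which equals 40,320.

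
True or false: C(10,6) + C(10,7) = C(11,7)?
True

Solution: Pascal's identity: LHS = 210 + 120 = 330; RHS = C(11,7) = 330. Both sides agree, so the statement holds.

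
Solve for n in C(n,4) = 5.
5
C(n,4) = n(n−1)(n−2)(n−3)/4! is increasing in n, and n(n−1)(n−2)(n−3) = 4!·5 = 120 ≈ (n−1.5)^4 gives n ≈ 4.8. Check: C(4,4) = 1, C(5,4) = 5 ✓. So n = 5.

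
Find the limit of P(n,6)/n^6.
1

P(n,6) = n(n-1)···(n-5) ≈ n^6 for large n. Limit = 1.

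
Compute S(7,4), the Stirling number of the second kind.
350

Explanation: Using the Stirling recurrence: S(n,k) = k·S(n-1,k) + S(n-1,k-1)
S(7,4) = 4·S(6,4) + S(6,3)
         = 4·65 + 90
         = 260 + 90
         = 350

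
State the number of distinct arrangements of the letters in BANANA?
60

Solution: Word has 6 letters (B=1, A=3, N=2). Arrangements: 6!/Π(k!) = 60.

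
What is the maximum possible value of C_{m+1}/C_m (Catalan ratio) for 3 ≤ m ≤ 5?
22/7
C_{m+1}/C_m = 2(2m+1)/(m+2), which increases with m. Maximum at m = 5: 2·11/7 = 22/7.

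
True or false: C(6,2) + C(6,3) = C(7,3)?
True
Pascal's identity C(n,k) + C(n,k+1) = C(n+1,k+1): 15 + 20 = 35 = C(7,3).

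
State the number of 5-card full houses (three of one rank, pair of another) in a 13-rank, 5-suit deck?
15,600

Working:
Triple rank: 13. Triple suits: C(5,3)=10. Pair rank: 12. Pair suits: C(5,2)=10. Total: 15,600.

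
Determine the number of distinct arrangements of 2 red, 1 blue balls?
3

Multinomial: 3!/(2! × 1!) = 3.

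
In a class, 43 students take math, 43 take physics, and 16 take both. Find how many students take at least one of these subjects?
70

Solution: |A∪B| = |A|+|B|-|A∩B| = 43+43-16 = 70.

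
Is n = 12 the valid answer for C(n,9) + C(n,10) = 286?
Yes

C(12,9) + C(12,10) = 220 + 66 = 286, which equals 286.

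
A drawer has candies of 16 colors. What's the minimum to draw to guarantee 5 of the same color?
65

Working:
Worst case: 4 of each = 64. One more: 65.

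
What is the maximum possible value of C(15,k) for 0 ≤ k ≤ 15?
Maximum at k = 7 or k = 8: C(15,7) = 6,435.
Final answer: 6,435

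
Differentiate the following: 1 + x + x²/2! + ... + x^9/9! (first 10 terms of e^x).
Differentiating term by term gives the first 9 terms of e^x.

Answer: 1 + x + x²/2! + ... + x^8/8!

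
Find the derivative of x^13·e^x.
(13x^12 + x^13)e^x

Working:
Product rule: d/dx[x^13]·e^x + x^13·d/dx[e^x] = 13x^{12}e^x + x^13e^x.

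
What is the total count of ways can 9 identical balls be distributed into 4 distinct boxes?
220

Working:
C(9+4-1, 4-1) = C(12, 3) = 220.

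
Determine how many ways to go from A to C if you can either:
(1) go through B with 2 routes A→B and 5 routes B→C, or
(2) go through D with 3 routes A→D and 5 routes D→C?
25

Reasoning: Route via B: 2×5=10. Route via D: 3×5=15. Total: 25.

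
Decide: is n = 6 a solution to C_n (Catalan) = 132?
C_6 = C(12,6)/(6+1) = 924/7 = 132, which equals 132.

Answer: Yes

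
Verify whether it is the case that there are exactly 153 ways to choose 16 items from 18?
True

C(18,16) = 153.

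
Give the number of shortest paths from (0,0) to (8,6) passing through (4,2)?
1,050

Solution: To (4,2): C(6,4)=15. From there: C(8,4)=70. Total: 1,050.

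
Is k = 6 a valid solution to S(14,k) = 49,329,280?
No

S(14,6) = 6·S(13,6) + S(13,5) = 6·9,321,312 + 7,508,501 = 63,436,373, which does not equal 49,329,280.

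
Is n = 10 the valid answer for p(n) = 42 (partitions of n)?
Yes

Working:
Pentagonal recurrence p(n) = p(n−1) + p(n−2) − p(n−5) − p(n−7) + …: p(10) = p(9) + p(8) − p(5) − p(3) = 30 + 22 − 7 − 3 = 42, which equals 42.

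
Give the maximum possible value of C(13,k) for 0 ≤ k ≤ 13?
Maximum at k = 6 or k = 7: C(13,6) = 1,716.
Final answer: 1,716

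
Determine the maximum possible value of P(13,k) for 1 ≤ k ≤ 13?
6,227,020,800
P(13,k) increases in k, so maximum at k = 13: 13! = 6,227,020,800.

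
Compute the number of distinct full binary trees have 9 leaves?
Using the Catalan number formula: C_n = C(2n, n) / (n+1)
C_8 = C(16, 8) / (8+1)
     = 12870 / 9
     = 1,430

Answer: 1,430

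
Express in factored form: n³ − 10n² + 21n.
n(n − 3)(n − 7)

Reasoning: n³ − 10n² + 21n = n(n² − 10n + 21) = n(n − 3)(n − 7).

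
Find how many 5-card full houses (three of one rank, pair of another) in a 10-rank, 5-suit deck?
Triple rank: 10. Triple suits: C(5,3)=10. Pair rank: 9. Pair suits: C(5,2)=10. Total: 9,000.
Final answer: 9,000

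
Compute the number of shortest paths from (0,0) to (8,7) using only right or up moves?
6,435

Working:
Choose 8 rights from 15 moves: C(15,8) = 6,435.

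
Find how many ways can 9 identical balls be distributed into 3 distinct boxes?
55

Working:
C(9+3-1, 3-1) = C(11, 2) = 55.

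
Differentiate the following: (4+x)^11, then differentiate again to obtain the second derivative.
110(4+x)^9
First derivative: 11(4+x)^{10}. Second derivative: 11·10·(4+x)^{9} = 110(4+x)^{9}.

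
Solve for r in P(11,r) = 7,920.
4

Reasoning: P(11,r) = 11·10·…·(11−r+1), a product of r factors. Multiplying down from 11: 11 = 11; 11·10 = 110; 11·10·9 = 990; 11·10·9·8 = 7,920 ✓ (4 factors). So r = 4.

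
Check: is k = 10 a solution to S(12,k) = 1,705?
Yes

Solution: S(12,10) = 10·S(11,10) + S(11,9) = 10·55 + 1,155 = 1,705, which equals 1,705.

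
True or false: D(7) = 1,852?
False
Derangements of 7 elements: D(7) = (7-1)·[D(6) + D(5)] = 6·[265 + 44] = 1,854.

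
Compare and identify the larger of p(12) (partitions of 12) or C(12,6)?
C(12,6)

Reasoning: Pentagonal recurrence p(n) = p(n−1) + p(n−2) − p(n−5) − p(n−7) + …: p(12) = p(11) + p(10) − p(7) − p(5) + p(0) = 56 + 42 − 15 − 7 + 1 = 77; C(12,6) = 924.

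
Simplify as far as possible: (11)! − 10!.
36,288,000

Explanation: (11)! − 10! = (11)·10! − 10! = (11−1)·10! = 10·10! = 36,288,000.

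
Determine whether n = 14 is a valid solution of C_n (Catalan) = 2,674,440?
Yes

C_14 = C(28,14)/(14+1) = 40,116,600/15 = 2,674,440, which equals 2,674,440.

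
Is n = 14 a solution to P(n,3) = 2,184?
P(14,3) = 14·13·12 = 2,184, which equals 2,184.
Final answer: Yes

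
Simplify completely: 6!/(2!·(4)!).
15

This is C(6,2) = 15.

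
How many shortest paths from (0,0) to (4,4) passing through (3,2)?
30
To (3,2): C(5,3)=10. From there: C(3,1)=3. Total: 30.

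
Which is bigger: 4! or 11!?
11!

4!=24, 11!=39,916,800. 11! > 4!.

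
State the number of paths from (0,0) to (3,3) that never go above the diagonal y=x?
Counted by the Catalan number C_3: C_3 = C(6,3)/(3+1) = 20/4 = 5.
Final answer: 5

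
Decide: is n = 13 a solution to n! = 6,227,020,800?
Yes

13! = 13·12! = 13·479,001,600 = 6,227,020,800, which equals 6,227,020,800.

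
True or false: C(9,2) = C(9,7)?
True
C(9,2) = C(9,9-2) by the symmetry property; both equal 36.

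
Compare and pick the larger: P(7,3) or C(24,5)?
C(24,5)

Explanation: P(7,3)=210, C(24,5)=42,504.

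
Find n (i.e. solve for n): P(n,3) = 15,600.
26
P(n,3) = n(n−1)(n−2) is increasing in n; n(n−1)(n−2) ≈ (n−1)^3 = 15,600 gives n ≈ 26.0. Check: P(24,3) = 12,144, P(25,3) = 13,800, P(26,3) = 15,600 ✓. So n = 26.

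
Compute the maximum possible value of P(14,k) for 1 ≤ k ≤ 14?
87,178,291,200

P(14,k) increases in k, so maximum at k = 14: 14! = 87,178,291,200.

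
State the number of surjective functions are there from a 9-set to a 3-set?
18,150
Onto functions = 3! × S(9,3)
First compute S(9,3) via recurrence:
Using the Stirling recurrence: S(n,k) = k·S(n-1,k) + S(n-1,k-1)
S(9,3) = 3·S(8,3) + S(8,2)
         = 3·966 + 127
         = 2898 + 127
         = 3,025
Then: 6 × 3025 = 18,150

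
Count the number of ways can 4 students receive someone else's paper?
9

Explanation: Using D(n) = (n-1)[D(n-1) + D(n-2)]:
D(4) = (4-1) × [D(3) + D(2)]
      = 3 × [2 + 1]
      = 3 × 3
      = 9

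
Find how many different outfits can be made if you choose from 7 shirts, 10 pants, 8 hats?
560

Explanation: By the multiplication principle: 7 × 10 × 8 = 560.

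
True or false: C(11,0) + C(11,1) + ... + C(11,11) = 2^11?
True

Reasoning: Binomial theorem with x = y = 1: Σ C(11,i) = (1+1)^11 = 2^11 = 2,048. The statement holds.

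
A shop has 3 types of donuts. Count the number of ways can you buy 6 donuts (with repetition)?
28

Explanation: Stars and bars: C(6+3-1, 6) = C(8, 6) = 28.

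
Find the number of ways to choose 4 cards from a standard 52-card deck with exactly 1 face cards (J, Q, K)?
118,560

Solution: 12 face cards and 40 non-face cards: C(12,1) × C(40,3) = 12 × 9,880 = 118,560.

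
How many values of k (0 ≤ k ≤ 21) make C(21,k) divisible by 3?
16
Checking C(21,k) mod 3 for k = 0..21: divisible at k = 1, 2, 4, 5, 6, 7, 8, 10, 11, 13, 14, 15, 16, 17, 19, 20. That's 16 values.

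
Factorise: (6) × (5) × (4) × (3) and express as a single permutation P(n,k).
P(6,4) = 6!/(2)!

Solution: Product of 4 consecutive descending integers starting at 6: P(6,4) = 6!/2! = 360.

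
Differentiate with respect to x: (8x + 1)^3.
24(8x + 1)^2

Explanation: Chain rule: 3(8x+1)^{2} × 8 = 24(8x+1)^{2}.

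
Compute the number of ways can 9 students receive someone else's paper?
Using D(n) = (n-1)[D(n-1) + D(n-2)]:
D(9) = (9-1) × [D(8) + D(7)]
      = 8 × [14833 + 1854]
      = 8 × 16687
      = 133,496
Final answer: 133,496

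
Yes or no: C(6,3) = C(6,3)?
Yes

Symmetry C(n,k) = C(n,n-k): C(6,3) = 20 and C(6,3) = 20. Both sides agree, so the statement holds.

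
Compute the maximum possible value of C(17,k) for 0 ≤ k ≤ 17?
Maximum at k = 8 or k = 9: C(17,8) = 24,310.
Final answer: 24,310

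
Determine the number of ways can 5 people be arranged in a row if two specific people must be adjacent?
Treat pair as unit: (5-1)! arrangements × 2 internal orders = 48.
Final answer: 48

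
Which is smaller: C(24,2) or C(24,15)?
C(24,2)=276, C(24,15)=1,307,504.

Answer: C(24,2)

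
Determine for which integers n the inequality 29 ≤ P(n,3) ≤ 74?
P(4,3)=24; P(5,3)=60; P(6,3)=120. So valid n = 5.
Final answer: 5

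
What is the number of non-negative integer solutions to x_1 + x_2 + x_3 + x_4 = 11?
C(11+4-1, 4-1) = 364.
Final answer: 364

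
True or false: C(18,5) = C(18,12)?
C(18,5) = 8,568 but C(18,12) = 18,564; symmetry gives C(18,5) = C(18,13), not C(18,12).

Answer: False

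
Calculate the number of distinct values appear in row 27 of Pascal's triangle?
14

Row 27 has entries C(27,0)..C(27,27); by symmetry C(27,k)=C(27,27-k), giving 14 distinct values.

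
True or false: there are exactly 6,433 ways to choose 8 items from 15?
False
C(15,8) = 6,435 ≠ 6433.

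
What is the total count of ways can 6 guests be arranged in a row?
720

Explanation: Arrangements of 6 distinct objects: 6! = 720.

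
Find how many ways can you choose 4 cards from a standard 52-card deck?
270,725

Reasoning: C(52,4) = 270,725.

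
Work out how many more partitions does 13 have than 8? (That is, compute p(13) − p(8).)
Pentagonal recurrence p(n) = p(n−1) + p(n−2) − p(n−5) − p(n−7) + …: p(13) = p(12) + p(11) − p(8) − p(6) + p(1) = 77 + 56 − 22 − 11 + 1 = 101.
p(8) = p(7) + p(6) − p(3) − p(1) = 15 + 11 − 3 − 1 = 22.
Difference = 101 − 22 = 79.

Answer: 79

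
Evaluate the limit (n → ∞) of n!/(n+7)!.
0

Reasoning: n!/(n+7)! = 1/[(n+1)(n+2)···(n+7)] → 0 as n → ∞.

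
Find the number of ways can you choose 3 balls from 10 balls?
120

Working:
C(10,3) = 10! / (3! × (10-3)!)
         = 10! / (3! × 7!)
         = 120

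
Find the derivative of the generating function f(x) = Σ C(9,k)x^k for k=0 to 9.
Term-by-term differentiation gives Σ k·C(9,k)x^{k-1} for k=1 to 9.
Final answer: Σ k·C(9,k)x^(k-1) for k=1 to 9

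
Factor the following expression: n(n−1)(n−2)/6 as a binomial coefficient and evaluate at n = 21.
C(n,3); C(21,3) = 1,330

Explanation: n(n−1)(n−2)/6 = n!/(3!(n−3)!) = C(n,3). At n = 21: C(21,3) = 1,330.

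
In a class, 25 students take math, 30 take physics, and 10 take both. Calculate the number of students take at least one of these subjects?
45
|A∪B| = |A|+|B|-|A∩B| = 25+30-10 = 45.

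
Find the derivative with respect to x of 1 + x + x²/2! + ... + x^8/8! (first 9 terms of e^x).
1 + x + x²/2! + ... + x^7/7!

Solution: Differentiating term by term gives the first 8 terms of e^x.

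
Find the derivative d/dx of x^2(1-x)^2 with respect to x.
2x^1(1-x)^2 - 2x^2(1-x)^1

Reasoning: Product rule: 2x^{1}(1-x)^{2} + x^2·(-2)(1-x)^{1}.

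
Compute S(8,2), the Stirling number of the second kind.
127

Explanation: Using the Stirling recurrence: S(n,k) = k·S(n-1,k) + S(n-1,k-1)
S(8,2) = 2·S(7,2) + S(7,1)
         = 2·63 + 1
         = 126 + 1
         = 127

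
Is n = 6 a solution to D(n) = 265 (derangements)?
Yes
D(6) = (6-1)·[D(5) + D(4)] = 5·[44 + 9] = 265, which equals 265.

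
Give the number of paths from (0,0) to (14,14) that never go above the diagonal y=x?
Counted by the Catalan number C_14: C_14 = C(28,14)/(14+1) = 40,116,600/15 = 2,674,440.
Final answer: 2,674,440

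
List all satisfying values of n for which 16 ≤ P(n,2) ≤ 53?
P(4,2)=12; P(5,2)=20; P(6,2)=30; P(7,2)=42; P(8,2)=56. So valid n = 5, 6, 7.
Final answer: 5, 6, 7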